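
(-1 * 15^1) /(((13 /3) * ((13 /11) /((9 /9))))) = -495 /169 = -2.93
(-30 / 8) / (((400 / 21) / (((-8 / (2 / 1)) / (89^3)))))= 63 / 56397520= 0.00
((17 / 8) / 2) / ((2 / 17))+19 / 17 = 5521 / 544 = 10.15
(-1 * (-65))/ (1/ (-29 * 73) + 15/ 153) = 7017855/ 10534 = 666.21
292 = 292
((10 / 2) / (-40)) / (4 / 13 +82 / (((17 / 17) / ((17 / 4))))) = -13 / 36276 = -0.00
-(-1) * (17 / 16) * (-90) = -765 / 8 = -95.62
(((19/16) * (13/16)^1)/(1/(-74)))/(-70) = 9139/8960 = 1.02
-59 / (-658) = 0.09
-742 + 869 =127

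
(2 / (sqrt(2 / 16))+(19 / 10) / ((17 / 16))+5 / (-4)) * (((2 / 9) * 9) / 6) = 61 / 340+4 * sqrt(2) / 3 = 2.07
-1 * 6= -6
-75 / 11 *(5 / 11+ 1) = -1200 / 121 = -9.92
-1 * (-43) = 43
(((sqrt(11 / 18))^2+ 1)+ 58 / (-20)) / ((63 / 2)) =-116 / 2835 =-0.04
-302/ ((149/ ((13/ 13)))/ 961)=-290222/ 149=-1947.80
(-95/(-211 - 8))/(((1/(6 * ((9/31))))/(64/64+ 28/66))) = 26790/24893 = 1.08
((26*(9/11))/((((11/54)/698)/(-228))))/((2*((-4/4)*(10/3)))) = 1508207688/605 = 2492905.27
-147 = -147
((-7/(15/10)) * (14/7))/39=-28/117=-0.24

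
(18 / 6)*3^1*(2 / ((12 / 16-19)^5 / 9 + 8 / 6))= -165888 / 2073059305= -0.00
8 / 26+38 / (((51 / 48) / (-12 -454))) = -3683196 / 221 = -16666.05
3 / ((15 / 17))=17 / 5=3.40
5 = 5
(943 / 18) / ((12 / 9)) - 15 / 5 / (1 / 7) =439 / 24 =18.29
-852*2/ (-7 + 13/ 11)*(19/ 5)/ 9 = 14839/ 120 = 123.66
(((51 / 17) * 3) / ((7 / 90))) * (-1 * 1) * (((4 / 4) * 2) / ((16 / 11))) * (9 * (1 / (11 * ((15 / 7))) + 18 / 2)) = -90639 / 7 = -12948.43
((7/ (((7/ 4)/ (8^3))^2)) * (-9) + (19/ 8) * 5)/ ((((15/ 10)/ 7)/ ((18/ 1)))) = -905967669/ 2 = -452983834.50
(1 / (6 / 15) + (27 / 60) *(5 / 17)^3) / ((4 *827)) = 49355 / 65008816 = 0.00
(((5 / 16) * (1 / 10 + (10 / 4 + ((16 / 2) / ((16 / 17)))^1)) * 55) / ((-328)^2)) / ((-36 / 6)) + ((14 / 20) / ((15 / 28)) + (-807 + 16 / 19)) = -804.85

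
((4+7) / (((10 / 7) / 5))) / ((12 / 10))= 385 / 12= 32.08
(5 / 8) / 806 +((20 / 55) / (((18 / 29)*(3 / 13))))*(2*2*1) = 19448653 / 1915056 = 10.16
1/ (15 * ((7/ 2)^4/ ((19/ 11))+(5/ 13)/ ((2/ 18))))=3952/ 5355345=0.00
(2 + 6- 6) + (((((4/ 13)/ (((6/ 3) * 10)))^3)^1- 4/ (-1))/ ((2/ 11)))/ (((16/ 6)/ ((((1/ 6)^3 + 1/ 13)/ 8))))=22857222673/ 10967424000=2.08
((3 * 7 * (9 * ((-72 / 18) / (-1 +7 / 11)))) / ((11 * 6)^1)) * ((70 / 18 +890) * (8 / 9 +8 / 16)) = 1407875 / 36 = 39107.64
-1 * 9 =-9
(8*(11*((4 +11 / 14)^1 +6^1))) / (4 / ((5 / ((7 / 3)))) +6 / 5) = 49830 / 161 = 309.50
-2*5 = -10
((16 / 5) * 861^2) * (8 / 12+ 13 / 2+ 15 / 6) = 114657648 / 5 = 22931529.60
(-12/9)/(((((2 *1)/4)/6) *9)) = -16/9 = -1.78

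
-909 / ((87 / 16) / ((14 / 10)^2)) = -327.66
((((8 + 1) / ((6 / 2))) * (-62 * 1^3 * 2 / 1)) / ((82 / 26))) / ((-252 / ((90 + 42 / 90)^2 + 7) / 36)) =138023.45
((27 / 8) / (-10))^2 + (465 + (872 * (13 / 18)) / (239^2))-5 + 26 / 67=101516111569027 / 220441363200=460.51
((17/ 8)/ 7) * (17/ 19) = 289/ 1064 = 0.27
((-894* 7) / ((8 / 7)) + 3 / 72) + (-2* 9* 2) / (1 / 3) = -134009 / 24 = -5583.71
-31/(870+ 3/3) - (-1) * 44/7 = 38107/6097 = 6.25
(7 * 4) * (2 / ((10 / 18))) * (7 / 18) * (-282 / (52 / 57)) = -787626 / 65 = -12117.32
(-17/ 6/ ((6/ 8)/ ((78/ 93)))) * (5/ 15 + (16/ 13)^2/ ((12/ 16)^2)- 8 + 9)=-416432/ 32643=-12.76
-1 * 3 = -3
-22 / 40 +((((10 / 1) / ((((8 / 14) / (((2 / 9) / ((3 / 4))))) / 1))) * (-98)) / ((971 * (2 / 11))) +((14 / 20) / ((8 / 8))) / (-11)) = -4028099 / 1153548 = -3.49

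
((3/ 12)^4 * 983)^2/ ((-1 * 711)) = -966289/ 46596096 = -0.02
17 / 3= 5.67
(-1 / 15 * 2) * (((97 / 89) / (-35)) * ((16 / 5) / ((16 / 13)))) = 2522 / 233625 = 0.01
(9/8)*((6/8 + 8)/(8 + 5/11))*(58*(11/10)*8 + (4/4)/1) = 590667/992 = 595.43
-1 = -1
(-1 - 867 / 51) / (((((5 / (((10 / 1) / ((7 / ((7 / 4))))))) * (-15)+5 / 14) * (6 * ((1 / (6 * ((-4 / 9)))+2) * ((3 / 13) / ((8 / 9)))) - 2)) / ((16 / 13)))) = 129024 / 91715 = 1.41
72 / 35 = 2.06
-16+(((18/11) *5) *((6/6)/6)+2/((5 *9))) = -7223/495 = -14.59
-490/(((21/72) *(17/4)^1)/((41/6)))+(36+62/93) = -135890/51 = -2664.51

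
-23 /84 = -0.27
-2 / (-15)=2 / 15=0.13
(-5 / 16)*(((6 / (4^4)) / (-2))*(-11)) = -165 / 4096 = -0.04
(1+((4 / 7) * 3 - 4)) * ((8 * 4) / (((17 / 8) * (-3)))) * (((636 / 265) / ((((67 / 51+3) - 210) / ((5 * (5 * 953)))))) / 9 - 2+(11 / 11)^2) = -25690368 / 124831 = -205.80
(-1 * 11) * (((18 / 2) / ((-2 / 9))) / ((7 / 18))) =8019 / 7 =1145.57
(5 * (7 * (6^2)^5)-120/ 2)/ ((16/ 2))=529079025/ 2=264539512.50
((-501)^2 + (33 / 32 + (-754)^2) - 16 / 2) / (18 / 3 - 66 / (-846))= 3697629261 / 27424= 134831.87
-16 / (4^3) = -1 / 4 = -0.25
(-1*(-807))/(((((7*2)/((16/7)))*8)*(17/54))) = 43578/833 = 52.31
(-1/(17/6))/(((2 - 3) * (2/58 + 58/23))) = 4002/28985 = 0.14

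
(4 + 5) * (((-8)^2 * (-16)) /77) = -9216 /77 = -119.69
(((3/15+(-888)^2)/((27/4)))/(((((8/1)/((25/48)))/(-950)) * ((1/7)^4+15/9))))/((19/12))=-1183309140125/432288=-2737316.65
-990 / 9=-110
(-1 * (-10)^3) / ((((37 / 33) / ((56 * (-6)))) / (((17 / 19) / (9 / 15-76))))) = 942480000 / 265031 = 3556.11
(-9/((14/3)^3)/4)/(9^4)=-1/296352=-0.00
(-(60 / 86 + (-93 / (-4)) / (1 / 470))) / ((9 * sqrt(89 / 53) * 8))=-104425 * sqrt(4717) / 61232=-117.13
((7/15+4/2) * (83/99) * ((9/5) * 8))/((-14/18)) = -73704/1925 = -38.29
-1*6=-6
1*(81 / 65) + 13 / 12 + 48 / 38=3.59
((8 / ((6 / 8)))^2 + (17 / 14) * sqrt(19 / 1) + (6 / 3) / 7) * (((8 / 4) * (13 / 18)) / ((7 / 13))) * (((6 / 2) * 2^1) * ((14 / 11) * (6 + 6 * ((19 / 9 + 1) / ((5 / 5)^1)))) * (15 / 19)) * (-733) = -1317466580560 / 39501 - 1558372660 * sqrt(19) / 4389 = -34900424.83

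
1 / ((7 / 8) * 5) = 8 / 35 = 0.23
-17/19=-0.89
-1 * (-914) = 914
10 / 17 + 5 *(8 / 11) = 790 / 187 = 4.22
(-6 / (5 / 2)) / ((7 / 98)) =-168 / 5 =-33.60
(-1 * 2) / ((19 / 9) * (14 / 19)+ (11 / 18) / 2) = -72 / 67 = -1.07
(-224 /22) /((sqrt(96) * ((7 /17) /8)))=-272 * sqrt(6) /33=-20.19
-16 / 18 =-8 / 9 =-0.89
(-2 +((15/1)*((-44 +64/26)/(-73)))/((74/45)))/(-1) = -112024/35113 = -3.19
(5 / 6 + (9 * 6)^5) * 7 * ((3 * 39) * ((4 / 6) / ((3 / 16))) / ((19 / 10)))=703730817007.72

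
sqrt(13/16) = 0.90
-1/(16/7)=-7/16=-0.44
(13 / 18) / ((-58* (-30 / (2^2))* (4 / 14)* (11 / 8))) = 182 / 43065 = 0.00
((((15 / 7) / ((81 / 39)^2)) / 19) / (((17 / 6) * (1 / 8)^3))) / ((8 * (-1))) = -108160 / 183141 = -0.59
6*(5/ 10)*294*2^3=7056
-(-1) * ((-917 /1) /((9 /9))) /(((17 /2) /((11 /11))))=-107.88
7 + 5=12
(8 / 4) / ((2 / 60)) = 60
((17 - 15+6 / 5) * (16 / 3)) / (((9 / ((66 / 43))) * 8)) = 704 / 1935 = 0.36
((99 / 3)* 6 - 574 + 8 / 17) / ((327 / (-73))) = 155344 / 1853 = 83.83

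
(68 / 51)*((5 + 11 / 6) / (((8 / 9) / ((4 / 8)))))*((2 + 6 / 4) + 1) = 369 / 16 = 23.06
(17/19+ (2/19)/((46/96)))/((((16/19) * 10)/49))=23863/3680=6.48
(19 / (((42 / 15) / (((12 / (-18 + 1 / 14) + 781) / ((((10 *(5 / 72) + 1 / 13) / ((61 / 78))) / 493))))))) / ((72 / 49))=206156579965 / 114456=1801186.31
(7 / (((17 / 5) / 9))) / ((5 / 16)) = 1008 / 17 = 59.29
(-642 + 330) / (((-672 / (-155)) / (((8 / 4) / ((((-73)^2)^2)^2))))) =-2015 / 11290441286517134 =-0.00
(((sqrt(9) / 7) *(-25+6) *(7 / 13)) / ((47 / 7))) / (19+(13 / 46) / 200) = -1223600 / 35603581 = -0.03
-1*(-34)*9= 306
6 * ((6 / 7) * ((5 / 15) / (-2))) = -0.86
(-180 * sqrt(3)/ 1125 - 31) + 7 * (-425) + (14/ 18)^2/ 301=-10469891/ 3483 - 4 * sqrt(3)/ 25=-3006.28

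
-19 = -19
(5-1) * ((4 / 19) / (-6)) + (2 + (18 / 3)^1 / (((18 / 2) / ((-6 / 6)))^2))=992 / 513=1.93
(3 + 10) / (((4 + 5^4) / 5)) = 65 / 629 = 0.10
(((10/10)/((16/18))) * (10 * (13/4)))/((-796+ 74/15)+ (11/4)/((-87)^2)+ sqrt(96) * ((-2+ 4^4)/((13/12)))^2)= 75721493507148312525/759498883957935108389143484+ 5261983797702711456000 * sqrt(6)/189874720989483777097285871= 0.00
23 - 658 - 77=-712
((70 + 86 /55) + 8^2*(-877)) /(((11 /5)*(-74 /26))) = 40080352 /4477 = 8952.50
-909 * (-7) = 6363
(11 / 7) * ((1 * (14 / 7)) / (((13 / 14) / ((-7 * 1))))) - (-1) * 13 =-139 / 13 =-10.69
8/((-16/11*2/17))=-187/4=-46.75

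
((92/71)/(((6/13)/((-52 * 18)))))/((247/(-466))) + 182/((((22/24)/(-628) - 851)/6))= 3298479308832/665487331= 4956.49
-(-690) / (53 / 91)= 62790 / 53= 1184.72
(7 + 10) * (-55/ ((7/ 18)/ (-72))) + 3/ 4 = 4847061/ 28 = 173109.32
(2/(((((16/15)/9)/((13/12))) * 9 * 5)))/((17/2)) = 13/272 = 0.05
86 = 86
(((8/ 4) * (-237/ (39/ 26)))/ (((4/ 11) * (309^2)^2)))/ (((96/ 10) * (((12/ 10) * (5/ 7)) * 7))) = -4345/ 2625586951968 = -0.00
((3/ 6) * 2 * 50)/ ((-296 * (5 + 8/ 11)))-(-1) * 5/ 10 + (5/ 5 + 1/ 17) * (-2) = -261085/ 158508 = -1.65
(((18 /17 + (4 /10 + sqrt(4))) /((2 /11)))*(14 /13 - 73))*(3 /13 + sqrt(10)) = -4642.47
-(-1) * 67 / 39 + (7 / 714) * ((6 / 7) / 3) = 2662 / 1547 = 1.72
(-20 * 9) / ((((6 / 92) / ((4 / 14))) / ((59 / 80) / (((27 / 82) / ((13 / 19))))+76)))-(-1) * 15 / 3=-61134.92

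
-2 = -2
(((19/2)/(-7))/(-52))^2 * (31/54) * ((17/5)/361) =527/143095680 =0.00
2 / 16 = 1 / 8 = 0.12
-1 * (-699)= 699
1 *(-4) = -4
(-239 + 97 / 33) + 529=9667 / 33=292.94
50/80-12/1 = -91/8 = -11.38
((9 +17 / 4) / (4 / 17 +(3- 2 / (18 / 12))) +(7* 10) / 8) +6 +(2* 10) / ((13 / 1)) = 58649 / 2522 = 23.25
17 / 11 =1.55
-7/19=-0.37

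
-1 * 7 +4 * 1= -3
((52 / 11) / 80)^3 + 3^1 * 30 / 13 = 958348561 / 138424000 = 6.92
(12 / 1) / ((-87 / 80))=-320 / 29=-11.03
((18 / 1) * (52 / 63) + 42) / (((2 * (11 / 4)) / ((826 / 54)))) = 46964 / 297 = 158.13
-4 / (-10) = 2 / 5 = 0.40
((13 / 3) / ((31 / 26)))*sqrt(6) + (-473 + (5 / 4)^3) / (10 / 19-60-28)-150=-5127469 / 35456 + 338*sqrt(6) / 93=-135.71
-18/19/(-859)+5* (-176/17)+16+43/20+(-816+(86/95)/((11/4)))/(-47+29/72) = -3298956709381/204791011700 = -16.11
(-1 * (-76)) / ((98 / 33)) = 1254 / 49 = 25.59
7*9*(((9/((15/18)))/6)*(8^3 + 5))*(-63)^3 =-73298527533/5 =-14659705506.60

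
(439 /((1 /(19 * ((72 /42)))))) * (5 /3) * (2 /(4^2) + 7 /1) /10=475437 /28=16979.89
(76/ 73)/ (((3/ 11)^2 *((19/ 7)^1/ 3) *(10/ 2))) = 3388/ 1095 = 3.09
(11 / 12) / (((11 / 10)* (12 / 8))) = 5 / 9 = 0.56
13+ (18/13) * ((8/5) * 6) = 1709/65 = 26.29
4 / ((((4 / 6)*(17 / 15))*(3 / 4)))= 120 / 17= 7.06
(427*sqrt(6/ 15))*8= 3416*sqrt(10)/ 5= 2160.47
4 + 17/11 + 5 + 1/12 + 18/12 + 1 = 1733/132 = 13.13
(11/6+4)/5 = 7/6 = 1.17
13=13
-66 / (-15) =22 / 5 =4.40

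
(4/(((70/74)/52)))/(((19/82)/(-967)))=-610246624/665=-917664.10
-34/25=-1.36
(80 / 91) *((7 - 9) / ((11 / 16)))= -2560 / 1001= -2.56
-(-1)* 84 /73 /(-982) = -42 /35843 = -0.00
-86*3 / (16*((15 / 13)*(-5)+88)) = -0.20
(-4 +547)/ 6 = 181/ 2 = 90.50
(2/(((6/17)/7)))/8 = 4.96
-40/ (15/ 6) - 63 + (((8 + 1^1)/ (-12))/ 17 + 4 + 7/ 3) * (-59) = -91813/ 204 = -450.06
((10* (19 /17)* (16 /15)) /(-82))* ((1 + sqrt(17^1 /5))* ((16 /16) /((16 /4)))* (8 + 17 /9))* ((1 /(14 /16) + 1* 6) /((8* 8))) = -8455* sqrt(85) /1053864-42275 /1053864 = -0.11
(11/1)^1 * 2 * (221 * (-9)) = -43758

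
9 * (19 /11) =171 /11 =15.55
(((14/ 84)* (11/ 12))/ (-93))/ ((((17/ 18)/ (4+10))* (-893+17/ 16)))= 616/ 22562451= 0.00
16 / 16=1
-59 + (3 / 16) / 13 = -58.99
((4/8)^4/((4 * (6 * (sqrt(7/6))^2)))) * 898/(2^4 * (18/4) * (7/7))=449/16128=0.03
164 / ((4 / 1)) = 41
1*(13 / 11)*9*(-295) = -34515 / 11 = -3137.73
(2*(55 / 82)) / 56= 55 / 2296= 0.02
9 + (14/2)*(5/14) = 23/2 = 11.50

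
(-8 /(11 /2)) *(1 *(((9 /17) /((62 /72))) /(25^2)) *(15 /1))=-0.02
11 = 11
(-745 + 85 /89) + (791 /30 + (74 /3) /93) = -178140833 /248310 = -717.41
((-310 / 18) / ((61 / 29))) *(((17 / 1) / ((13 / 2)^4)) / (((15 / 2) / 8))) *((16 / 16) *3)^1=-3912448 / 15679989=-0.25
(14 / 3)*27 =126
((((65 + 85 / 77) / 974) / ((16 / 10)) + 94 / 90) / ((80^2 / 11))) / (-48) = -14672249 / 377008128000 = -0.00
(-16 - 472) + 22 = -466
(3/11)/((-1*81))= -0.00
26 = 26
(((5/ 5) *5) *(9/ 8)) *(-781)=-35145/ 8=-4393.12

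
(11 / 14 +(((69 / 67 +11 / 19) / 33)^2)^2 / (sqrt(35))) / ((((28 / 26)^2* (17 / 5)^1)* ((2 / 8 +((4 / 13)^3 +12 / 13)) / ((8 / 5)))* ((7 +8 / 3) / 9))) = 52254844263914799104* sqrt(35) / 1030353273013987132840886025 +441096084 / 1786530935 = 0.25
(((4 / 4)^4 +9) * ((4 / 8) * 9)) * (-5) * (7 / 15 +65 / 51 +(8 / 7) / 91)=-4273020 / 10829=-394.59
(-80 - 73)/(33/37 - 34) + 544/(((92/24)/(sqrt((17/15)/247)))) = 5661/1225 + 1088 * sqrt(62985)/28405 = 14.23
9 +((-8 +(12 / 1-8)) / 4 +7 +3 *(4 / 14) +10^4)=70111 / 7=10015.86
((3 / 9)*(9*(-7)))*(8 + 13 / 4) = -945 / 4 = -236.25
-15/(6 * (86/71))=-355/172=-2.06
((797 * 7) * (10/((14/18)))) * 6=430380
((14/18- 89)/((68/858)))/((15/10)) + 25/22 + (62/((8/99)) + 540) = 3812209/6732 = 566.28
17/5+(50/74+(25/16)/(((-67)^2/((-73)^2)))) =78801921/13287440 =5.93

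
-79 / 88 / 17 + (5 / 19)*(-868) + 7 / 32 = -25951693 / 113696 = -228.26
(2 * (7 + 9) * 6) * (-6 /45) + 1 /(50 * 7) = -8959 /350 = -25.60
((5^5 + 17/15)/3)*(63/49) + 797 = 74787/35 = 2136.77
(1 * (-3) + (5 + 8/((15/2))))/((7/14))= 6.13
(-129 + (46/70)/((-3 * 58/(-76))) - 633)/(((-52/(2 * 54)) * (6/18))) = 62624232/13195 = 4746.06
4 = 4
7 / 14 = 1 / 2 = 0.50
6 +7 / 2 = 19 / 2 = 9.50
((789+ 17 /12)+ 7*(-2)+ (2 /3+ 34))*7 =5677.58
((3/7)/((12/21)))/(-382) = -3/1528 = -0.00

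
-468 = -468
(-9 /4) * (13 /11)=-117 /44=-2.66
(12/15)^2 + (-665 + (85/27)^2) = -11927336/18225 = -654.45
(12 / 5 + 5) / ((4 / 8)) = 14.80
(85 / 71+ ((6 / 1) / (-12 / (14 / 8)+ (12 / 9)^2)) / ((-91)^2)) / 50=16086883 / 671944000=0.02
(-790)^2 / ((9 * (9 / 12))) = 2496400 / 27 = 92459.26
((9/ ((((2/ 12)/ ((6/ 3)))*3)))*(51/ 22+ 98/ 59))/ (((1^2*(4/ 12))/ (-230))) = -64149300/ 649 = -98843.30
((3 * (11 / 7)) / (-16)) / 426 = -11 / 15904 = -0.00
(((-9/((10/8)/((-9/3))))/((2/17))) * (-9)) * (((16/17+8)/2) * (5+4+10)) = -701784/5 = -140356.80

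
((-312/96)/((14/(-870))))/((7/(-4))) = -5655/49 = -115.41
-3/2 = -1.50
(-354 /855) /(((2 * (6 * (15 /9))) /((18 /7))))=-177 /3325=-0.05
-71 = -71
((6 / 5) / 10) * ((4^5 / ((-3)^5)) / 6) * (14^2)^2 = -19668992 / 6075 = -3237.69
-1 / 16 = -0.06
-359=-359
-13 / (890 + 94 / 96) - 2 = -86158 / 42767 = -2.01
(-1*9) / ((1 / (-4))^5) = 9216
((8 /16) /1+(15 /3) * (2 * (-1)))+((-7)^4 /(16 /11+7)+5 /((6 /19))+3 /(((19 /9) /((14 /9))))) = 172302 /589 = 292.53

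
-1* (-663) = 663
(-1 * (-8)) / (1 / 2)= 16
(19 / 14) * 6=8.14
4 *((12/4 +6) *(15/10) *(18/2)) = 486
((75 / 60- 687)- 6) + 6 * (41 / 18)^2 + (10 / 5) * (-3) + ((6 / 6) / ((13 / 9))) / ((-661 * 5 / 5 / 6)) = -618658867 / 928044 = -666.63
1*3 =3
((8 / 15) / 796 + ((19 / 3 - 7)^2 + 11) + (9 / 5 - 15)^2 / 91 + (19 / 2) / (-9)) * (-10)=-100268227 / 814905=-123.04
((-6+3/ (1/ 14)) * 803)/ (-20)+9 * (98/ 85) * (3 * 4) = -22455/ 17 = -1320.88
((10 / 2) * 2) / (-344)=-5 / 172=-0.03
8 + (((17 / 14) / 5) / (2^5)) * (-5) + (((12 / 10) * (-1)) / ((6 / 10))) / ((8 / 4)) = 3119 / 448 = 6.96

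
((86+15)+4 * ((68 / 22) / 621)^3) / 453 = 32193947530507 / 144394635248523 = 0.22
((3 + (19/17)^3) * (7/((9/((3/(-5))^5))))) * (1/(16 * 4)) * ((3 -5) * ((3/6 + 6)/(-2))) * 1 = -26533143/982600000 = -0.03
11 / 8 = 1.38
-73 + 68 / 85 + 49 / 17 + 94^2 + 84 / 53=8768.27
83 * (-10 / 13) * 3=-2490 / 13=-191.54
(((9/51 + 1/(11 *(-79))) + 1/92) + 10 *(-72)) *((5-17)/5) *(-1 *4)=-6910.21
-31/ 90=-0.34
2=2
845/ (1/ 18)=15210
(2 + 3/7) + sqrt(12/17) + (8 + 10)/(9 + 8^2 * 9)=2 * sqrt(51)/17 + 1119/455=3.30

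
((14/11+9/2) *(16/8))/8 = 127/88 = 1.44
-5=-5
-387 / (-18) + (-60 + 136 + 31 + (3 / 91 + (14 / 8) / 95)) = 4445307 / 34580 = 128.55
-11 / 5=-2.20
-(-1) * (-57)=-57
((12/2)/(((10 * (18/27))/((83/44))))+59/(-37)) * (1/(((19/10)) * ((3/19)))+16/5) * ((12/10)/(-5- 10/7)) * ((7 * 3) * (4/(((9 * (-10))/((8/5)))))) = 32250232/171703125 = 0.19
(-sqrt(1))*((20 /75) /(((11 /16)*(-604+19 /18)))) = 384 /596915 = 0.00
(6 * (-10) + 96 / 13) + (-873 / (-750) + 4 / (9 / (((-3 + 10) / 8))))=-746789 / 14625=-51.06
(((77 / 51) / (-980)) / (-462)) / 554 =1 / 166133520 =0.00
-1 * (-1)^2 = -1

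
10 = 10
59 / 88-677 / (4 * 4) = -7329 / 176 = -41.64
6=6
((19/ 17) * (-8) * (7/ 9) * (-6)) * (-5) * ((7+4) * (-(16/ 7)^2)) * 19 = 81326080/ 357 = 227804.15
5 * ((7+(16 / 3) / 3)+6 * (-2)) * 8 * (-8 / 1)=1031.11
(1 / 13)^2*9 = 9 / 169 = 0.05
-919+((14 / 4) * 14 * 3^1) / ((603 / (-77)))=-188492 / 201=-937.77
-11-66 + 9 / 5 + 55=-101 / 5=-20.20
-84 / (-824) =21 / 206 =0.10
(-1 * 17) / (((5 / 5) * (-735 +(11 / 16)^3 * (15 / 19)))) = 1323008 / 57180675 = 0.02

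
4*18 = 72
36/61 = 0.59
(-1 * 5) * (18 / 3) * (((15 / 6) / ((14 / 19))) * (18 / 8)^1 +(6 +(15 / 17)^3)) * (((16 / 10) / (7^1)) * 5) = -118202265 / 240737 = -491.00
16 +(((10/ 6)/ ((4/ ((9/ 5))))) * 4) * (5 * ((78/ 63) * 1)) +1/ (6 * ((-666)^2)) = 644043319/ 18629352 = 34.57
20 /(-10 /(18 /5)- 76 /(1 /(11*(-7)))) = 180 /52643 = 0.00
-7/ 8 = -0.88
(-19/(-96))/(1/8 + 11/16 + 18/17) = 323/3054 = 0.11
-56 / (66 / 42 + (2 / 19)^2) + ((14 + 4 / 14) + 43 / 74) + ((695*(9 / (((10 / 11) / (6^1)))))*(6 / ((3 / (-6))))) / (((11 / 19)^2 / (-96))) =3233101555150825 / 22786302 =141887944.57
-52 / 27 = -1.93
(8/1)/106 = 0.08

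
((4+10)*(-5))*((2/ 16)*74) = -1295/ 2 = -647.50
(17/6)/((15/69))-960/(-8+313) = 18091/1830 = 9.89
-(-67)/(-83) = -67/83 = -0.81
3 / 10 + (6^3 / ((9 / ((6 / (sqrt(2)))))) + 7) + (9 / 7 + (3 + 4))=1091 / 70 + 72 * sqrt(2)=117.41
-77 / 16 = -4.81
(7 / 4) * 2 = 7 / 2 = 3.50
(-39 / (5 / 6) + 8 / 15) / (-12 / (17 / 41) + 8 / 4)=5899 / 3435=1.72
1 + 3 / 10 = 13 / 10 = 1.30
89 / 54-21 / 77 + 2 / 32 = 6833 / 4752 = 1.44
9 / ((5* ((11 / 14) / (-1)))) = -126 / 55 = -2.29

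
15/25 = 3/5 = 0.60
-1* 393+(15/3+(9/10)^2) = -38719/100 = -387.19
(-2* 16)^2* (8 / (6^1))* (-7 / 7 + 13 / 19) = -8192 / 19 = -431.16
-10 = -10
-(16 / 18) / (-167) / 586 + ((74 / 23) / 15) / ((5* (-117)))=-3531194 / 9875499075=-0.00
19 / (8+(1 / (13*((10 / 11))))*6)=1235 / 553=2.23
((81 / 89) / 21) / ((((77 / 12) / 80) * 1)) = 25920 / 47971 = 0.54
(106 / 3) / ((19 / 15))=27.89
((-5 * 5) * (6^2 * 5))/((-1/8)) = 36000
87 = 87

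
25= 25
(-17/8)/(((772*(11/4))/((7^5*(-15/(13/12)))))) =12857355/55198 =232.93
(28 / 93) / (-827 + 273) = -14 / 25761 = -0.00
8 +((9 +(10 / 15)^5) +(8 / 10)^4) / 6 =9.59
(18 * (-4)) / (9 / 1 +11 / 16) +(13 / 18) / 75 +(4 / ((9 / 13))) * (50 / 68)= -2258329 / 711450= -3.17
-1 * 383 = -383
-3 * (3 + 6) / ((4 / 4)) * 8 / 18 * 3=-36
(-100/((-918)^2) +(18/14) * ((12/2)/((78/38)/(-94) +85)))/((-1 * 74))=-20292358439/16563187814418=-0.00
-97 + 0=-97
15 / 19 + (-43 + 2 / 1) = -764 / 19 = -40.21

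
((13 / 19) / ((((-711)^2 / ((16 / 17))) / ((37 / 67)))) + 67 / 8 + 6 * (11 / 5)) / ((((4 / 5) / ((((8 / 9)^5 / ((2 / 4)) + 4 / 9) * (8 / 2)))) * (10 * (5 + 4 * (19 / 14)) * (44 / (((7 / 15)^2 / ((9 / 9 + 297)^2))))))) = 14860708456805424941 / 165836318445660421294084800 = 0.00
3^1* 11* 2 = 66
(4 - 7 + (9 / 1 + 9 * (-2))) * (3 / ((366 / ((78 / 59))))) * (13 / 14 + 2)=-9594 / 25193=-0.38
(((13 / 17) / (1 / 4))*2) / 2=52 / 17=3.06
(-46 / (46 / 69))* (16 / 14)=-552 / 7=-78.86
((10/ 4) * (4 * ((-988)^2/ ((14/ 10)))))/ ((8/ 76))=463668400/ 7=66238342.86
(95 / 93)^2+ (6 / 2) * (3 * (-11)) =-847226 / 8649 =-97.96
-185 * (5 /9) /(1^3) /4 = -925 /36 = -25.69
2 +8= 10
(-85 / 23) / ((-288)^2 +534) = -85 / 1919994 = -0.00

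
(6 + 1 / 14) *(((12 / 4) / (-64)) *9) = -2295 / 896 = -2.56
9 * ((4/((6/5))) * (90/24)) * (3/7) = 675/14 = 48.21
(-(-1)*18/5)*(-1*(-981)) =17658/5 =3531.60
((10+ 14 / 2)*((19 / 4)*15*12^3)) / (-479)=-2093040 / 479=-4369.60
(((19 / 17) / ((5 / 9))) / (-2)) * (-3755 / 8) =128421 / 272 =472.14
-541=-541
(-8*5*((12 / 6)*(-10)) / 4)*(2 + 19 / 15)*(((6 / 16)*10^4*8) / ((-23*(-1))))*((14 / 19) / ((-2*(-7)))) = 19600000 / 437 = 44851.26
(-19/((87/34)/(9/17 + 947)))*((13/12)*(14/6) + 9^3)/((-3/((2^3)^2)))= 257916141440/2349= 109798272.22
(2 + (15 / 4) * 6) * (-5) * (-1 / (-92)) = -1.33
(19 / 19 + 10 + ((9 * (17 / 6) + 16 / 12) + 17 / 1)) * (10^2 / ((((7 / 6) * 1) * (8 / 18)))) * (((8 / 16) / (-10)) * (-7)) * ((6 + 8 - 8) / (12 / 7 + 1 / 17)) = 5285385 / 422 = 12524.61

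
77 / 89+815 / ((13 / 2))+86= 245573 / 1157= 212.25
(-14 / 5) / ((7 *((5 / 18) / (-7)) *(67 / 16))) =4032 / 1675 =2.41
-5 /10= -0.50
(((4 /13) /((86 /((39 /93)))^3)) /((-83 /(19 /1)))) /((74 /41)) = -131651 /29095796866508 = -0.00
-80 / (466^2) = -20 / 54289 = -0.00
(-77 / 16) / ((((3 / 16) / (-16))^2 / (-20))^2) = -8267812044800 / 81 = -102071753639.51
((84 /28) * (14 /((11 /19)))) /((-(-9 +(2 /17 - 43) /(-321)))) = 34561 /4224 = 8.18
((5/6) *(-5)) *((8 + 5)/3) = -325/18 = -18.06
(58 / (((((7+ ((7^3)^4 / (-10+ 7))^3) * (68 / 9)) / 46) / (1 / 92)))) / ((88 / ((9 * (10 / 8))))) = -317115 / 63471829526496665500502703657477632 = -0.00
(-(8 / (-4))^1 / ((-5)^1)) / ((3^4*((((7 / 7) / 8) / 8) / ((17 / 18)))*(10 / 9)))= -0.27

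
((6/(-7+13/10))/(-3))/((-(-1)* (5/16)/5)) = 320/57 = 5.61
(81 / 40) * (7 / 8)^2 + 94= 244609 / 2560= 95.55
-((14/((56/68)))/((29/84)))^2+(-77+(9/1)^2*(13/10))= -20153837/8410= -2396.41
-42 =-42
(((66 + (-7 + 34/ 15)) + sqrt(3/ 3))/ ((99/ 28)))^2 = 310.14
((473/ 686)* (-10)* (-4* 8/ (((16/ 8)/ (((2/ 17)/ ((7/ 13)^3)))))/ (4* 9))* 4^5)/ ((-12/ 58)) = -617190379520/ 54000891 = -11429.26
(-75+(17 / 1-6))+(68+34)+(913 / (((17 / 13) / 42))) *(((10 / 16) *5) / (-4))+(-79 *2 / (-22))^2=-751030017 / 32912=-22819.34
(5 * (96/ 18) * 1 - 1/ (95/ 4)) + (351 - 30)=99073/ 285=347.62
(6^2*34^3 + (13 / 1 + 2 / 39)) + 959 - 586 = 55197872 / 39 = 1415330.05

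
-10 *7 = -70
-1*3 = -3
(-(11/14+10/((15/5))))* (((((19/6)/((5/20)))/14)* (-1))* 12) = 6574/147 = 44.72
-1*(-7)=7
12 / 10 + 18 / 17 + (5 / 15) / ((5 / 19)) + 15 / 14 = 16411 / 3570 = 4.60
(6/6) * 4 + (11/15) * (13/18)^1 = 1223/270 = 4.53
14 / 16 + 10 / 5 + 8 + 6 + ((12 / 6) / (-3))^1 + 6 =533 / 24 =22.21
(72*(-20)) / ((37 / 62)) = -89280 / 37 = -2412.97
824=824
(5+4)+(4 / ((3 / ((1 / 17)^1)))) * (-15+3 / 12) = 7.84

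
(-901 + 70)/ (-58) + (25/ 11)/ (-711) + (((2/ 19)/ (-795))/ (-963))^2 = 152762912792213423633/ 10664532043221726450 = 14.32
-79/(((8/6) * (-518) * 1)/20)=1185/518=2.29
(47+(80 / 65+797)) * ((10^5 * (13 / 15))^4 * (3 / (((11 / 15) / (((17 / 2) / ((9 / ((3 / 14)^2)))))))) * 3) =41039081200000000000000000 / 1617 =25379765739022881880024.74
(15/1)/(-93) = -5/31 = -0.16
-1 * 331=-331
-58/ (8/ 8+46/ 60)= -1740/ 53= -32.83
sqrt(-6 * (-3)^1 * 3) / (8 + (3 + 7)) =sqrt(6) / 6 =0.41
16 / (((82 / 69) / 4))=2208 / 41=53.85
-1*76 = -76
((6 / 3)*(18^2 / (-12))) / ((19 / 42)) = -2268 / 19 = -119.37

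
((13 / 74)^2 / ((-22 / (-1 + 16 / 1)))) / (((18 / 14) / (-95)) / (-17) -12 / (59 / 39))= 563610775 / 212440686216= 0.00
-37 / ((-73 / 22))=814 / 73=11.15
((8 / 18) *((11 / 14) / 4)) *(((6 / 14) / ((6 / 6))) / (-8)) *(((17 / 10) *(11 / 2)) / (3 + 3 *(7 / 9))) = -2057 / 250880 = -0.01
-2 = -2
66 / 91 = 0.73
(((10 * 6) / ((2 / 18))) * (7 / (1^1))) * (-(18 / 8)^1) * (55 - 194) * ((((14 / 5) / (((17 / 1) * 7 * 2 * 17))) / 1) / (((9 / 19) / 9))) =4492341 / 289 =15544.43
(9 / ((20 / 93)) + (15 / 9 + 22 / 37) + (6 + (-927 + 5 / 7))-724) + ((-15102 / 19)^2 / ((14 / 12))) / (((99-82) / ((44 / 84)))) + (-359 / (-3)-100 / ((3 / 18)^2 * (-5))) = 10631256568291 / 667582860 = 15925.00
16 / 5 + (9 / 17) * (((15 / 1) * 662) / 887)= 688114 / 75395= 9.13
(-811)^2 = 657721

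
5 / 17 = 0.29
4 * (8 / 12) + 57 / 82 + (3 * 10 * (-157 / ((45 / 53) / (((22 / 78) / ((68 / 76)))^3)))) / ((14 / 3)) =-5666771069977 / 167283257778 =-33.88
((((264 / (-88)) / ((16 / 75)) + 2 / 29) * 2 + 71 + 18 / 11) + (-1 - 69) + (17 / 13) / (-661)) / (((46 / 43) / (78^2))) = -2797072588089 / 19399028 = -144186.22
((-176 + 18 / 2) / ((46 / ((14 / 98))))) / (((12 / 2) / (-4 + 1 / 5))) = 3173 / 9660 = 0.33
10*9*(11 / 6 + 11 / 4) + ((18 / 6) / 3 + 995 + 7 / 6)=4229 / 3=1409.67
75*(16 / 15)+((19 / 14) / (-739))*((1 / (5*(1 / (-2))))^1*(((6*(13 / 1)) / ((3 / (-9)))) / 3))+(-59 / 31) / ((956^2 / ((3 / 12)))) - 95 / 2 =95097033482317 / 2931230375360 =32.44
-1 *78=-78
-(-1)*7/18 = 7/18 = 0.39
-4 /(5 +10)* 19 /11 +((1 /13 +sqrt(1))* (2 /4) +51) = 109562 /2145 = 51.08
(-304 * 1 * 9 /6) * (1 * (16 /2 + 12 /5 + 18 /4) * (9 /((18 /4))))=-67944 /5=-13588.80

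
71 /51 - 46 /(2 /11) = -12832 /51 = -251.61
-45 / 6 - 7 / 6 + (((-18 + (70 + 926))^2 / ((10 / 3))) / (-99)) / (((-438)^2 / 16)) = -7833022 / 879285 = -8.91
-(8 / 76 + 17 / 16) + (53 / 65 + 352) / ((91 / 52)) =27725003 / 138320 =200.44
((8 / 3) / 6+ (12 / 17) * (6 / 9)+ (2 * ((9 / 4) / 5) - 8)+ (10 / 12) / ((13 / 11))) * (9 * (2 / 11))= -108994 / 12155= -8.97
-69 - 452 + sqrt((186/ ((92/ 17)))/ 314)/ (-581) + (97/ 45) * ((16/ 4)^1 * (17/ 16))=-92131/ 180 - sqrt(5708991)/ 4195982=-511.84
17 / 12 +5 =77 / 12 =6.42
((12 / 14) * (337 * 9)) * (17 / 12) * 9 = 464049 / 14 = 33146.36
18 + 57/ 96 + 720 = 23635/ 32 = 738.59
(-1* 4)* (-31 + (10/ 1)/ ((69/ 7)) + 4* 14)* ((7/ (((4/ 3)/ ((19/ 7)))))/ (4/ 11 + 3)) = -375155/ 851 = -440.84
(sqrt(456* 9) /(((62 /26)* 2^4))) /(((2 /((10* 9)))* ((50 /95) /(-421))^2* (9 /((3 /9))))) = 831792013* sqrt(114) /4960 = 1790546.05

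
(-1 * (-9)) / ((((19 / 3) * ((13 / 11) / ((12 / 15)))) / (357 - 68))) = 343332 / 1235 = 278.00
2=2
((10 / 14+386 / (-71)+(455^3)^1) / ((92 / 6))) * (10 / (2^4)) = 175558485105 / 45724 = 3839525.96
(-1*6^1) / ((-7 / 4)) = 3.43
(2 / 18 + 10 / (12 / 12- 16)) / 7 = -5 / 63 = -0.08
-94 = -94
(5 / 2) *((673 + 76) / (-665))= -2.82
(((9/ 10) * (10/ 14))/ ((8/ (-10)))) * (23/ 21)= -345/ 392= -0.88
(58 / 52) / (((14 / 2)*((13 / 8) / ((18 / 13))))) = 2088 / 15379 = 0.14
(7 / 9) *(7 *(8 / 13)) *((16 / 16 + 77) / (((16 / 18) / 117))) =34398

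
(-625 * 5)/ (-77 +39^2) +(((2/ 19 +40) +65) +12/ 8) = 150813/ 1444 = 104.44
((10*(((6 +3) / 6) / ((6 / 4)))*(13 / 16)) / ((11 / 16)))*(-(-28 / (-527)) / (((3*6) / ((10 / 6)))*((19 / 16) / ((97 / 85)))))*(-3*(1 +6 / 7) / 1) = 5245760 / 16851879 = 0.31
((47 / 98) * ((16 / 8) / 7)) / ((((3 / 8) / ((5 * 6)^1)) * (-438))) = -1880 / 75117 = -0.03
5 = 5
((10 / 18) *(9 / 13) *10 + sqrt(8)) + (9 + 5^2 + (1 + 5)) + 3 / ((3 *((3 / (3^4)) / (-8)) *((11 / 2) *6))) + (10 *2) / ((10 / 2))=2 *sqrt(2) + 5906 / 143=44.13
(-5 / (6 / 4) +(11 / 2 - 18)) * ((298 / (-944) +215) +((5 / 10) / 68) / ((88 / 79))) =-14401604515 / 4236672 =-3399.27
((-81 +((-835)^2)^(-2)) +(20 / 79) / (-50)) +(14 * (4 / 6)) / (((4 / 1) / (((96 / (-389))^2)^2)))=-71225771131101179221771386 / 879369500054740899199375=-81.00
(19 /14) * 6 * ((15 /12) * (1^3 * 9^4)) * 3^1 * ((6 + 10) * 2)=6411034.29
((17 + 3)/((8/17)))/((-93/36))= -16.45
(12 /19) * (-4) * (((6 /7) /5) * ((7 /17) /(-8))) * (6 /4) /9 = 6 /1615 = 0.00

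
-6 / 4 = -3 / 2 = -1.50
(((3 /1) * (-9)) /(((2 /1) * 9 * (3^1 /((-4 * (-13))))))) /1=-26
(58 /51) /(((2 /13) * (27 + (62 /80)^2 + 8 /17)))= 0.26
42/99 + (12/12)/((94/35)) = 2471/3102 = 0.80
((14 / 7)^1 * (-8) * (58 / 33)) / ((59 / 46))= -42688 / 1947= -21.93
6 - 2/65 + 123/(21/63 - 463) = 514559/90220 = 5.70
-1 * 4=-4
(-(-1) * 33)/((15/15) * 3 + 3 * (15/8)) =88/23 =3.83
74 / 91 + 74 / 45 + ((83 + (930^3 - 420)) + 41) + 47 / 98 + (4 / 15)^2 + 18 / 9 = 230568850637239 / 286650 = 804356709.01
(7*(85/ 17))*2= 70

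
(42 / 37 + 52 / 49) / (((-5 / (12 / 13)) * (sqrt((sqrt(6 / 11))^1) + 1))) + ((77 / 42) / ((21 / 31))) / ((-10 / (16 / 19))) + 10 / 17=0.14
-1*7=-7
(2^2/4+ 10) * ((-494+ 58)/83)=-4796/83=-57.78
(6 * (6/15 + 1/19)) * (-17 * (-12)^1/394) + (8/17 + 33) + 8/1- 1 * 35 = 2506022/318155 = 7.88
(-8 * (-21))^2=28224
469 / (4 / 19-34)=-8911 / 642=-13.88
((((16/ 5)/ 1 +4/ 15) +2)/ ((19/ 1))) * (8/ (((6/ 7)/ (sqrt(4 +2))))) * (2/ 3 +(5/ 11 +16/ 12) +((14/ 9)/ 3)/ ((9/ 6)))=18.42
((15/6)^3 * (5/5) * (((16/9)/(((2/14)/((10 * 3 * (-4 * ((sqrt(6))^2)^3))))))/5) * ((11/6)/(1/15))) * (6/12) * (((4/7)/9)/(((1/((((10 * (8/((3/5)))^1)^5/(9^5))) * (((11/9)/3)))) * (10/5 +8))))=-9912320000000000000/387420489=-25585430511.39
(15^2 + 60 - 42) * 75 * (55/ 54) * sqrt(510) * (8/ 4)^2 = 74250 * sqrt(510) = 1676801.08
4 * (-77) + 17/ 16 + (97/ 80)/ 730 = -17925053/ 58400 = -306.94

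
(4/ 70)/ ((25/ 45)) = 18/ 175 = 0.10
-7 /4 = -1.75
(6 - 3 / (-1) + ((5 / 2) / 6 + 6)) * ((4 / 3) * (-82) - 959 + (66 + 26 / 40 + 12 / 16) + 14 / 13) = -1803491 / 117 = -15414.45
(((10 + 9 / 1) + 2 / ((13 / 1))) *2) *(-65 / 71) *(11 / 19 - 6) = 256470 / 1349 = 190.12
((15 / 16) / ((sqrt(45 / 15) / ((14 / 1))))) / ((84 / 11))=55 * sqrt(3) / 96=0.99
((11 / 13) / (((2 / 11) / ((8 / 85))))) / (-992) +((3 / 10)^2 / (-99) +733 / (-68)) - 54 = -976388607 / 15072200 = -64.78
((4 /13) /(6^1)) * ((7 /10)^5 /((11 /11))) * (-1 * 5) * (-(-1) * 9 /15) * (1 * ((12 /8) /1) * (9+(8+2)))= -957999 /1300000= -0.74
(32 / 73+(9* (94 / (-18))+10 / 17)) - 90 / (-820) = -4667177 / 101762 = -45.86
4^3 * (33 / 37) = 2112 / 37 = 57.08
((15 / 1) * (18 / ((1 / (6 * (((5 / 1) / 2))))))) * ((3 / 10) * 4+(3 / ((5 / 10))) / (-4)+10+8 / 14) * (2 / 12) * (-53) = -5144445 / 14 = -367460.36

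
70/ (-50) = -7/ 5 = -1.40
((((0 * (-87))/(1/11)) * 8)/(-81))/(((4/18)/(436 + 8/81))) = 0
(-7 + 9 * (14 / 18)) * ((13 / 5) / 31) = 0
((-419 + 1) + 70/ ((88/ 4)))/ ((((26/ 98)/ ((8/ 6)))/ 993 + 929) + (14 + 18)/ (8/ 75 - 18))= -6019260156/ 13454398669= -0.45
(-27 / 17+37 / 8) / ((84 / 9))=177 / 544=0.33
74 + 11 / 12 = 899 / 12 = 74.92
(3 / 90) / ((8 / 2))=1 / 120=0.01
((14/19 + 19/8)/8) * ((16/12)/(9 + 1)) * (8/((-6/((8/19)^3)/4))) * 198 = -2663936/651605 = -4.09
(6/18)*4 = 4/3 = 1.33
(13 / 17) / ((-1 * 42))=-13 / 714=-0.02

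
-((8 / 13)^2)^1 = -64 / 169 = -0.38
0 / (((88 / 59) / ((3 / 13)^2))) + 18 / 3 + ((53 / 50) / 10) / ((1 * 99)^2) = 29403053 / 4900500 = 6.00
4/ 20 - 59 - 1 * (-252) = 966/ 5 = 193.20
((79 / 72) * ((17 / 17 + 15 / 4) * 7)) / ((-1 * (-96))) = 10507 / 27648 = 0.38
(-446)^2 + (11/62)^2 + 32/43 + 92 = 32894558547/165292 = 199008.78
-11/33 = -1/3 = -0.33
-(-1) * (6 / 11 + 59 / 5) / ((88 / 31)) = 21049 / 4840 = 4.35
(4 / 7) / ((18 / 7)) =2 / 9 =0.22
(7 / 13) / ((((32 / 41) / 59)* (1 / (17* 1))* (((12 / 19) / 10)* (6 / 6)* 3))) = 27346795 / 7488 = 3652.08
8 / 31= 0.26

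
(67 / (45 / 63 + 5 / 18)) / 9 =938 / 125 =7.50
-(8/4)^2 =-4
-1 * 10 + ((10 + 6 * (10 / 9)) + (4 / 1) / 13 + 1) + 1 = 350 / 39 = 8.97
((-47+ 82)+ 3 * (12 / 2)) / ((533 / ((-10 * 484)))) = -256520 / 533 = -481.28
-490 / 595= -14 / 17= -0.82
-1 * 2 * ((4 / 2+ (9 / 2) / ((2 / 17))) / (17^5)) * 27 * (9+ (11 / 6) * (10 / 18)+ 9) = -165347 / 5679428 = -0.03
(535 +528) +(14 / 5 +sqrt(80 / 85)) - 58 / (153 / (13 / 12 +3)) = 4 *sqrt(17) / 17 +4884917 / 4590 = 1065.22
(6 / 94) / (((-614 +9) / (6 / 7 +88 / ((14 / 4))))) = -78 / 28435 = -0.00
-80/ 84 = -20/ 21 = -0.95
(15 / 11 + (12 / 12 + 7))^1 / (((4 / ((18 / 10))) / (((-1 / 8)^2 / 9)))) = 103 / 14080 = 0.01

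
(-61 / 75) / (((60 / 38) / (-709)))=821731 / 2250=365.21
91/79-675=-673.85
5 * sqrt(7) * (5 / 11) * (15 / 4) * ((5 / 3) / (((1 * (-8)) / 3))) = -14.09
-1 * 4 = -4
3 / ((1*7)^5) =3 / 16807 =0.00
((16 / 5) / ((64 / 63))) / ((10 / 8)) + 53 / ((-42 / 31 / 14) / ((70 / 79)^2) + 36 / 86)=8776036493 / 48227775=181.97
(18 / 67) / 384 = 3 / 4288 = 0.00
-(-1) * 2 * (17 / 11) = 34 / 11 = 3.09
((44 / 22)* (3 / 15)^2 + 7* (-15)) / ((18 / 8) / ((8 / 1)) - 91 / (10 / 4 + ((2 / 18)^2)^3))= 31862189536 / 10968562575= 2.90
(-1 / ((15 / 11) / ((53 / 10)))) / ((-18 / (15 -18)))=-583 / 900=-0.65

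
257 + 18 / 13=3359 / 13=258.38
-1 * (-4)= 4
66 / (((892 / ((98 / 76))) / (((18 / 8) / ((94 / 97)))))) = 1411641 / 6372448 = 0.22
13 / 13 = 1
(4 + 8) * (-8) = -96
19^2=361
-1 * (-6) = 6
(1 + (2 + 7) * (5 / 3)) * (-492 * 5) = -39360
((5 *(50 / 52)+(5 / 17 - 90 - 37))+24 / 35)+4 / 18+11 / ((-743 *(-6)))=-6257965592 / 51723945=-120.99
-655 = -655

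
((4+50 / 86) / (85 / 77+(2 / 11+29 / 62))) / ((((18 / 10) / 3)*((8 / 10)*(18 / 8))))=2137450 / 883521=2.42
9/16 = 0.56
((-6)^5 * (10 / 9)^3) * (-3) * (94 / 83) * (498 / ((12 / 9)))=13536000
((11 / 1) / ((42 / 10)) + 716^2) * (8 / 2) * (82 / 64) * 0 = 0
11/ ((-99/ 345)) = -115/ 3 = -38.33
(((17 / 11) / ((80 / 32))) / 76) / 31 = 17 / 64790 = 0.00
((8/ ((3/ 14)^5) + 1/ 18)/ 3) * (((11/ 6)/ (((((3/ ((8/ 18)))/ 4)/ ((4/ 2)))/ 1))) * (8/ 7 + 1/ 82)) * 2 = 167354143528/ 5649021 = 29625.34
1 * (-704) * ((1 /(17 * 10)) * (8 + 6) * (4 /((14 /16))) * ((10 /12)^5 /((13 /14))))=-6160000 /53703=-114.70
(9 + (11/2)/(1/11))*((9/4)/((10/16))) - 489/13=13818/65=212.58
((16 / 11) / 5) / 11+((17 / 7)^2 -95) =-2640646 / 29645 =-89.08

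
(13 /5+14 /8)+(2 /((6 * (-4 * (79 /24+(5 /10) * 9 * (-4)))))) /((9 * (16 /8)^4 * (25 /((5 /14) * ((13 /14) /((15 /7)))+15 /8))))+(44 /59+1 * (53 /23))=1071950507777 /144855950400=7.40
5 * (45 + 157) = 1010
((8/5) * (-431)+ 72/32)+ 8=-679.35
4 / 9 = 0.44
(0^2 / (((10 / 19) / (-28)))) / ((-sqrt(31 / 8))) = 0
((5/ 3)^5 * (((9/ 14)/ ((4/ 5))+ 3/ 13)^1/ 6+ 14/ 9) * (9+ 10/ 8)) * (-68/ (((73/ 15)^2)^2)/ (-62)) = 30824552734375/ 69216282311904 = 0.45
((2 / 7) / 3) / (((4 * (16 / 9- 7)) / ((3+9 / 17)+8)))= -42 / 799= -0.05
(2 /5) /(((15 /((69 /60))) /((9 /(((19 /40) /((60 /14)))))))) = 1656 /665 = 2.49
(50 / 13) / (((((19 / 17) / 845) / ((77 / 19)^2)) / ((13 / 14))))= 44347.41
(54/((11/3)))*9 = 1458/11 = 132.55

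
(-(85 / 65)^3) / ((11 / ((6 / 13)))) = -29478 / 314171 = -0.09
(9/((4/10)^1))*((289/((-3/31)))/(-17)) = 7905/2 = 3952.50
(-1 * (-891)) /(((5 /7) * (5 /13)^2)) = 1054053 /125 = 8432.42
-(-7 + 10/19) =123/19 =6.47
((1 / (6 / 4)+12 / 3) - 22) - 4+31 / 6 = -16.17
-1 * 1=-1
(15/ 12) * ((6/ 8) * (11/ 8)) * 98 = 8085/ 64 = 126.33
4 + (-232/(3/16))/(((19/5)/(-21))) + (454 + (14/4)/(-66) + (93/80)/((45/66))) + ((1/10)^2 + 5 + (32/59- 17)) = 53906932649/7398600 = 7286.10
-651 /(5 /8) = -5208 /5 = -1041.60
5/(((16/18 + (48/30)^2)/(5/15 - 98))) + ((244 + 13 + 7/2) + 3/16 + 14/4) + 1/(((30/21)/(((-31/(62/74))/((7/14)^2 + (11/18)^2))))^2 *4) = 219289306833/395798800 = 554.04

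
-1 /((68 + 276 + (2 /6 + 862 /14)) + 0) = -21 /8524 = -0.00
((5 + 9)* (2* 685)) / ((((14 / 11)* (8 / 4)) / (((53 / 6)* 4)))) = 798710 / 3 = 266236.67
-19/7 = -2.71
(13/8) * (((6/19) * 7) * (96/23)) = 6552/437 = 14.99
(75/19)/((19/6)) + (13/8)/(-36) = 124907/103968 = 1.20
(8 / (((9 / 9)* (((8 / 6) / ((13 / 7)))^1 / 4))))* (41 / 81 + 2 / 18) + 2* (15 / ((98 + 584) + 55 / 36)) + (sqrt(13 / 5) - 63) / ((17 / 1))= 23.95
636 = 636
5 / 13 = 0.38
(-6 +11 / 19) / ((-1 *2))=103 / 38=2.71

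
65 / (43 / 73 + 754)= 949 / 11017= 0.09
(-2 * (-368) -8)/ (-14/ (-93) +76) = 33852/ 3541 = 9.56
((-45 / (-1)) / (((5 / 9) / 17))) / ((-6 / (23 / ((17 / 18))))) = -5589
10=10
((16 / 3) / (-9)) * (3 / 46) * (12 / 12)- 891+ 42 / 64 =-890.38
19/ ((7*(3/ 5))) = 95/ 21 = 4.52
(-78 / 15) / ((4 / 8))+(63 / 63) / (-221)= -10.40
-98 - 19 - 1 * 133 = -250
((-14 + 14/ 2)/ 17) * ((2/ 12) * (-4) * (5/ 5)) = 14/ 51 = 0.27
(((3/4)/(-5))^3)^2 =729/64000000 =0.00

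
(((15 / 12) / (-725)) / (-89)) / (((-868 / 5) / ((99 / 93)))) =-33 / 277798192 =-0.00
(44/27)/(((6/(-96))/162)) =-4224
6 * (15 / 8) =45 / 4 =11.25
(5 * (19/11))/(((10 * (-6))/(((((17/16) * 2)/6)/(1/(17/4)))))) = -5491/25344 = -0.22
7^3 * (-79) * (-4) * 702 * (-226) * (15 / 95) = -51587918928 / 19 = -2715153627.79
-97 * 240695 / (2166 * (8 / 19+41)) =-23347415 / 89718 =-260.23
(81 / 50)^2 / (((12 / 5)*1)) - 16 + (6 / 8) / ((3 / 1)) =-29313 / 2000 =-14.66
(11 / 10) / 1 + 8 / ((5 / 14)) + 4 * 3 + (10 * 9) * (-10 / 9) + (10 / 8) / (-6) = -1553 / 24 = -64.71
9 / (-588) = -3 / 196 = -0.02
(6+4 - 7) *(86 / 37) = 258 / 37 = 6.97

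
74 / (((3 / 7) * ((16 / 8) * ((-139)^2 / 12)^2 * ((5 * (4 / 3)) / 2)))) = 18648 / 1866505205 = 0.00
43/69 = 0.62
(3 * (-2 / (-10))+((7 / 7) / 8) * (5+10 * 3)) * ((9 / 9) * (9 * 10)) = 1791 / 4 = 447.75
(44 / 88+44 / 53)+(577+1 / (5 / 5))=61409 / 106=579.33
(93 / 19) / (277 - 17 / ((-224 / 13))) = 20832 / 1183111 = 0.02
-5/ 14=-0.36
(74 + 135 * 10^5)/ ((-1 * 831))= -13500074/ 831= -16245.58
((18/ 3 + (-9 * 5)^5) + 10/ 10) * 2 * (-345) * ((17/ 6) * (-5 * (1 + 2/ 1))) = -5411287060350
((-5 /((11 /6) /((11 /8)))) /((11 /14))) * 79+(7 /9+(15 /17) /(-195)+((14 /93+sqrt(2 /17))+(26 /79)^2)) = -3183292914037 /8465904018+sqrt(34) /17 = -375.67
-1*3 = -3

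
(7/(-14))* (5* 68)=-170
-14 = -14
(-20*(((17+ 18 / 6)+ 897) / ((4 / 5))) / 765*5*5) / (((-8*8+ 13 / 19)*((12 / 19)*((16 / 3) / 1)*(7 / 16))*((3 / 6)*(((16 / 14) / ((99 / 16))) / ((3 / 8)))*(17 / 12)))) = 1365527625 / 59335168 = 23.01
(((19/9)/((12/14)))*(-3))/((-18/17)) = 2261/324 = 6.98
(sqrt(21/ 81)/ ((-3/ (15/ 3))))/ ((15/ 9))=-sqrt(21)/ 9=-0.51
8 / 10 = 4 / 5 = 0.80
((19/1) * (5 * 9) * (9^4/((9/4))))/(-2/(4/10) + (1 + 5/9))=-22438620/31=-723826.45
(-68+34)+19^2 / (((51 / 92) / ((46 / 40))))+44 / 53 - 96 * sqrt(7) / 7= 9673067 / 13515 - 96 * sqrt(7) / 7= 679.44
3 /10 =0.30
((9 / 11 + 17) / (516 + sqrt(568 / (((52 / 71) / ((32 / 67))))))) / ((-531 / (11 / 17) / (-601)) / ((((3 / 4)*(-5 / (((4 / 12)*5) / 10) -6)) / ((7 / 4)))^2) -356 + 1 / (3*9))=-612611829648 / 6306158936697481 + 774222624*sqrt(871) / 6306158936697481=-0.00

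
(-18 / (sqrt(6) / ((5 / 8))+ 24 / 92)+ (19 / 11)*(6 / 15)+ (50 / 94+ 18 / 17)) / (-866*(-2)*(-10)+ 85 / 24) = -46013163024 / 307791770300575+ 152352*sqrt(6) / 1400804507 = 0.00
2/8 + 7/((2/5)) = 71/4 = 17.75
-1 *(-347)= 347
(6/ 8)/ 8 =3/ 32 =0.09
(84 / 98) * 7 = 6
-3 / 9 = -0.33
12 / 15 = 4 / 5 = 0.80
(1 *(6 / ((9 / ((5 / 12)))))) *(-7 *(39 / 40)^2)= -1183 / 640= -1.85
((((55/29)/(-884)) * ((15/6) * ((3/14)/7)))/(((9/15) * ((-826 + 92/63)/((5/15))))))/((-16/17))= -4125/35093886464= -0.00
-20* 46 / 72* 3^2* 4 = -460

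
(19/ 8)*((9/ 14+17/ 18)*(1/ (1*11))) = 475/ 1386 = 0.34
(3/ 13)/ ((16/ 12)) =9/ 52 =0.17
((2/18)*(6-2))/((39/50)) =200/351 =0.57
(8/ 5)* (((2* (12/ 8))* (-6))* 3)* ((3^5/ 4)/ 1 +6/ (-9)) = -25956/ 5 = -5191.20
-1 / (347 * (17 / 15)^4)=-50625 / 28981787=-0.00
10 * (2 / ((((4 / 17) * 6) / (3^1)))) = 85 / 2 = 42.50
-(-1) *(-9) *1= -9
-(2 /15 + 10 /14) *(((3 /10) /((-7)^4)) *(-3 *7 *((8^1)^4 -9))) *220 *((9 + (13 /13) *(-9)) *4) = 0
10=10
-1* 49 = -49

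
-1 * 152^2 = -23104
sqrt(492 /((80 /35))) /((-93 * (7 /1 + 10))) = -sqrt(861) /3162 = -0.01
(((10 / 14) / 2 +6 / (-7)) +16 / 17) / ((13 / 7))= 105 / 442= 0.24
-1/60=-0.02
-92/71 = -1.30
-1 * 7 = -7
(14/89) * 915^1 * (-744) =-9530640/89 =-107085.84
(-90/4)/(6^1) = -15/4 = -3.75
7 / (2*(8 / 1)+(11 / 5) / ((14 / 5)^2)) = 1372 / 3191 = 0.43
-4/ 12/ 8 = -1/ 24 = -0.04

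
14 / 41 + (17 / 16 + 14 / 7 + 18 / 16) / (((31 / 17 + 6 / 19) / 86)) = 38230475 / 226648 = 168.68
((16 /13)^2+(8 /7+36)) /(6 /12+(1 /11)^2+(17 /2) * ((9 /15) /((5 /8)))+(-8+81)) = 276678600 /584512019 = 0.47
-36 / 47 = -0.77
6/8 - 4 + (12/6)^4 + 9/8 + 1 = 119/8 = 14.88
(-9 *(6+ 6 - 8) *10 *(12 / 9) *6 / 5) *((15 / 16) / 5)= -108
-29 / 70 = -0.41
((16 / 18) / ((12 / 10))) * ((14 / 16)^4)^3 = 69206436005 / 463856467968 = 0.15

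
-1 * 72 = -72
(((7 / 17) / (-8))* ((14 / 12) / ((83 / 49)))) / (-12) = 2401 / 812736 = 0.00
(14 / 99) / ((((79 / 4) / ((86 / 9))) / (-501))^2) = 46203817856 / 5560731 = 8308.95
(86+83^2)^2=48650625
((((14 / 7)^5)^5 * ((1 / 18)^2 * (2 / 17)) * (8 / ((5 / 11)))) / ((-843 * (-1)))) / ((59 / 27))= 1476395008 / 12682935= 116.41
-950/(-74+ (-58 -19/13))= 2470/347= 7.12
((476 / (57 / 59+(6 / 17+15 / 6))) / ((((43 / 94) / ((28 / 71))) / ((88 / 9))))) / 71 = 4705530368 / 317991321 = 14.80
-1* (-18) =18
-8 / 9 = -0.89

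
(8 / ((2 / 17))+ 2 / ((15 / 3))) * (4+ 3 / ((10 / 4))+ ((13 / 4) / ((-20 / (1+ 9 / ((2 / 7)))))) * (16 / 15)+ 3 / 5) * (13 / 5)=741 / 25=29.64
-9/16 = -0.56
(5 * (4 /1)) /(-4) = -5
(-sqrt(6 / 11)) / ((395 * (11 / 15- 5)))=3 * sqrt(66) / 55616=0.00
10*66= 660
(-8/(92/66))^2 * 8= 139392/529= 263.50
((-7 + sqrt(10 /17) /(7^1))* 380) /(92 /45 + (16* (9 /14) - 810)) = 418950 /125633 - 8550* sqrt(170) /2135761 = 3.28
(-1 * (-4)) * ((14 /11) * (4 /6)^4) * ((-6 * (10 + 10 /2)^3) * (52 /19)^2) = -605696000 /3971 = -152529.84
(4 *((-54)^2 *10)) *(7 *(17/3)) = 4626720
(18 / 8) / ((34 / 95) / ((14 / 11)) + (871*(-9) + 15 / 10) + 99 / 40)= -11970 / 41680837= -0.00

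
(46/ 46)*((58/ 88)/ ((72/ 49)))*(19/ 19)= 1421/ 3168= 0.45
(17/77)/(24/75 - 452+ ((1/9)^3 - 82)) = -0.00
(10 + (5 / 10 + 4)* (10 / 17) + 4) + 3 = 334 / 17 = 19.65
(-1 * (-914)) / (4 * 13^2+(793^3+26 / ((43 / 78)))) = 0.00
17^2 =289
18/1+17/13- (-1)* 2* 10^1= 511/13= 39.31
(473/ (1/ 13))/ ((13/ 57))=26961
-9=-9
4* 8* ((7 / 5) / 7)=32 / 5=6.40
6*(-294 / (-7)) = 252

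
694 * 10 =6940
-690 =-690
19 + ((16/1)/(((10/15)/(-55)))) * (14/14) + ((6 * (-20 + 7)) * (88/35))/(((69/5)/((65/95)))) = -4009503/3059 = -1310.72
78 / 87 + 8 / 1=258 / 29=8.90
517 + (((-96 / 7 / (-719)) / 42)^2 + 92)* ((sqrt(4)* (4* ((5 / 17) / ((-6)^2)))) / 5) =10934488241933 / 21100797137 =518.20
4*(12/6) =8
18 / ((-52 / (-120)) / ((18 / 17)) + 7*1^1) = 9720 / 4001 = 2.43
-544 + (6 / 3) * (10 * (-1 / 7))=-3828 / 7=-546.86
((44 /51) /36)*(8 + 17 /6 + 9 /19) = 14179 /52326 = 0.27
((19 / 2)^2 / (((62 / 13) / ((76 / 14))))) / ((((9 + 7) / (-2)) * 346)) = -89167 / 2402624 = -0.04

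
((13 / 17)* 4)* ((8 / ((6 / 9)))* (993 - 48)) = 589680 / 17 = 34687.06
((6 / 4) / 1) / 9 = 1 / 6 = 0.17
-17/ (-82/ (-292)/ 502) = -1245964/ 41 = -30389.37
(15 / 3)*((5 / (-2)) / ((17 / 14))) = -175 / 17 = -10.29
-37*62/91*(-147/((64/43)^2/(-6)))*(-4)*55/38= 7348582395/126464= 58108.10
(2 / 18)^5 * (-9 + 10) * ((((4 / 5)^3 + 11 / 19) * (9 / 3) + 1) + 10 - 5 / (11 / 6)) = 301628 / 1542655125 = 0.00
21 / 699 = 0.03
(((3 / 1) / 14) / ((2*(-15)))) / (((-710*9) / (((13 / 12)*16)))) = 13 / 670950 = 0.00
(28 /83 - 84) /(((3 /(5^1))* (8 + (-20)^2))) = -0.34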